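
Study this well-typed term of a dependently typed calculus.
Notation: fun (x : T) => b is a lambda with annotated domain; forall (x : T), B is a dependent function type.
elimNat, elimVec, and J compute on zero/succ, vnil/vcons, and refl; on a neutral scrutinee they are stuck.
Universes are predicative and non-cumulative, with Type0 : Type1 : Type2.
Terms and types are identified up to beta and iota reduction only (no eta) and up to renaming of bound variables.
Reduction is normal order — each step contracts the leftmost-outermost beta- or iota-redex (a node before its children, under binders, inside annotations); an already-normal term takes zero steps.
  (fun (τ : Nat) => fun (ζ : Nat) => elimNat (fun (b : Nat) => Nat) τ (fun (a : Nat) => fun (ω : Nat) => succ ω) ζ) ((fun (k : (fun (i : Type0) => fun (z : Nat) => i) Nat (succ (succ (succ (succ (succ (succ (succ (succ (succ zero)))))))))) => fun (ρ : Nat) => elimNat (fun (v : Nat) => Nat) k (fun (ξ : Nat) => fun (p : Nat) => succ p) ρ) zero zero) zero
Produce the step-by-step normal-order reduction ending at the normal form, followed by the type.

reduction (normal order):
  (fun (τ : Nat) => fun (ζ : Nat) => elimNat (fun (b : Nat) => Nat) τ (fun (a : Nat) => fun (ω : Nat) => succ ω) ζ) ((fun (k : (fun (i : Type0) => fun (z : Nat) => i) Nat (succ (succ (succ (succ (succ (succ (succ (succ (succ zero)))))))))) => fun (ρ : Nat) => elimNat (fun (v : Nat) => Nat) k (fun (ξ : Nat) => fun (p : Nat) => succ p) ρ) zero zero) zero
  ~> (fun (τ : Nat) => elimNat (fun (ζ : Nat) => Nat) ((fun (b : (fun (a : Type0) => fun (ω : Nat) => a) Nat (succ (succ (succ (succ (succ (succ (succ (succ (succ zero)))))))))) => fun (k : Nat) => elimNat (fun (i : Nat) => Nat) b (fun (z : Nat) => fun (ρ : Nat) => succ ρ) k) zero zero) (fun (v : Nat) => fun (ξ : Nat) => succ ξ) τ) zero
  ~> elimNat (fun (τ : Nat) => Nat) ((fun (ζ : (fun (b : Type0) => fun (a : Nat) => b) Nat (succ (succ (succ (succ (succ (succ (succ (succ (succ zero)))))))))) => fun (ω : Nat) => elimNat (fun (k : Nat) => Nat) ζ (fun (i : Nat) => fun (z : Nat) => succ z) ω) zero zero) (fun (ρ : Nat) => fun (v : Nat) => succ v) zero
  ~> (fun (τ : (fun (ζ : Type0) => fun (b : Nat) => ζ) Nat (succ (succ (succ (succ (succ (succ (succ (succ (succ zero)))))))))) => fun (a : Nat) => elimNat (fun (ω : Nat) => Nat) τ (fun (k : Nat) => fun (i : Nat) => succ i) a) zero zero
  ~> (fun (τ : Nat) => elimNat (fun (ζ : Nat) => Nat) zero (fun (b : Nat) => fun (a : Nat) => succ a) τ) zero
  ~> elimNat (fun (τ : Nat) => Nat) zero (fun (ζ : Nat) => fun (b : Nat) => succ b) zero
  ~> zero
the term's type:
  Nat


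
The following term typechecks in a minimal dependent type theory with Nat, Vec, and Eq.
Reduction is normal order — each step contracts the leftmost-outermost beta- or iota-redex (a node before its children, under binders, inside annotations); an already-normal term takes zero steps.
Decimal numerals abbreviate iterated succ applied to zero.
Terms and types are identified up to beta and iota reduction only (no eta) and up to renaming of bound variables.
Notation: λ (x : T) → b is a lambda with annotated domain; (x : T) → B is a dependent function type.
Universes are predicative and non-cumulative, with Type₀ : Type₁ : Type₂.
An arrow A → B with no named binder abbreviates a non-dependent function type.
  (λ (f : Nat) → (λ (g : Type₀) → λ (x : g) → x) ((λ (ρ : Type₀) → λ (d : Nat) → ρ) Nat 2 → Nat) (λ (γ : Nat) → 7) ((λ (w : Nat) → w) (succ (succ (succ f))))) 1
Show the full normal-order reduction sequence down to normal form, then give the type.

reduction (normal order):
  (λ (f : Nat) → (λ (g : Type₀) → λ (x : g) → x) ((λ (ρ : Type₀) → λ (d : Nat) → ρ) Nat 2 → Nat) (λ (γ : Nat) → 7) ((λ (w : Nat) → w) (succ (succ (succ f))))) 1
  ~> (λ (f : Type₀) → λ (g : f) → g) ((λ (x : Type₀) → λ (ρ : Nat) → x) Nat 2 → Nat) (λ (d : Nat) → 7) ((λ (γ : Nat) → γ) 4)
  ~> (λ (f : (λ (g : Type₀) → λ (x : Nat) → g) Nat 2 → Nat) → f) (λ (ρ : Nat) → 7) ((λ (d : Nat) → d) 4)
  ~> (λ (f : Nat) → 7) ((λ (g : Nat) → g) 4)
  ~> 7
the term's type:
  Nat


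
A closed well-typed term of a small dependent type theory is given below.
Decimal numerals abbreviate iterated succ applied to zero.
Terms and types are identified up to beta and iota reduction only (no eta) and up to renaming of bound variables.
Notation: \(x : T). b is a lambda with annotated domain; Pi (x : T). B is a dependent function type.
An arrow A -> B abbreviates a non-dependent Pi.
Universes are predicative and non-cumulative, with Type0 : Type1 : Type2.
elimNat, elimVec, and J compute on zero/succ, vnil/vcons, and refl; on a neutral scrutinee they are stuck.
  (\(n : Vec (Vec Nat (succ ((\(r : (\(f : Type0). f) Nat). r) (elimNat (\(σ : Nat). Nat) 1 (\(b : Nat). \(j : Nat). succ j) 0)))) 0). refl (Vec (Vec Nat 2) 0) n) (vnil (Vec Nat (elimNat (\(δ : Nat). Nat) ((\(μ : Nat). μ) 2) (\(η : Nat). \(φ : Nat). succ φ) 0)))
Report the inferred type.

the term's type:
  Eq (Vec (Vec Nat 2) 0) (vnil (Vec Nat 2)) (vnil (Vec Nat 2))


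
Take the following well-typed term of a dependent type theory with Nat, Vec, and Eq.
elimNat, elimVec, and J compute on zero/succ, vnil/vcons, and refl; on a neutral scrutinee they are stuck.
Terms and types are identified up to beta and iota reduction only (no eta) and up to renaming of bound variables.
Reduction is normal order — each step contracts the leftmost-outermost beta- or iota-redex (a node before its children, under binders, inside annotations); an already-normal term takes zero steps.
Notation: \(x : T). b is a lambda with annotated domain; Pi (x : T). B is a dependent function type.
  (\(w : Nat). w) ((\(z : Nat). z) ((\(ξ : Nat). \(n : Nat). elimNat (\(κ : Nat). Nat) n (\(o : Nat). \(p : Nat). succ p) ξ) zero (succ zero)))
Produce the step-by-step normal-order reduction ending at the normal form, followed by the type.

reduction (normal order):
  (\(w : Nat). w) ((\(z : Nat). z) ((\(ξ : Nat). \(n : Nat). elimNat (\(κ : Nat). Nat) n (\(o : Nat). \(p : Nat). succ p) ξ) zero (succ zero)))
  ~> (\(w : Nat). w) ((\(z : Nat). \(ξ : Nat). elimNat (\(n : Nat). Nat) ξ (\(κ : Nat). \(o : Nat). succ o) z) zero (succ zero))
  ~> (\(w : Nat). \(z : Nat). elimNat (\(ξ : Nat). Nat) z (\(n : Nat). \(κ : Nat). succ κ) w) zero (succ zero)
  ~> (\(w : Nat). elimNat (\(z : Nat). Nat) w (\(ξ : Nat). \(n : Nat). succ n) zero) (succ zero)
  ~> elimNat (\(w : Nat). Nat) (succ zero) (\(z : Nat). \(ξ : Nat). succ ξ) zero
  ~> succ zero
type:
  Nat


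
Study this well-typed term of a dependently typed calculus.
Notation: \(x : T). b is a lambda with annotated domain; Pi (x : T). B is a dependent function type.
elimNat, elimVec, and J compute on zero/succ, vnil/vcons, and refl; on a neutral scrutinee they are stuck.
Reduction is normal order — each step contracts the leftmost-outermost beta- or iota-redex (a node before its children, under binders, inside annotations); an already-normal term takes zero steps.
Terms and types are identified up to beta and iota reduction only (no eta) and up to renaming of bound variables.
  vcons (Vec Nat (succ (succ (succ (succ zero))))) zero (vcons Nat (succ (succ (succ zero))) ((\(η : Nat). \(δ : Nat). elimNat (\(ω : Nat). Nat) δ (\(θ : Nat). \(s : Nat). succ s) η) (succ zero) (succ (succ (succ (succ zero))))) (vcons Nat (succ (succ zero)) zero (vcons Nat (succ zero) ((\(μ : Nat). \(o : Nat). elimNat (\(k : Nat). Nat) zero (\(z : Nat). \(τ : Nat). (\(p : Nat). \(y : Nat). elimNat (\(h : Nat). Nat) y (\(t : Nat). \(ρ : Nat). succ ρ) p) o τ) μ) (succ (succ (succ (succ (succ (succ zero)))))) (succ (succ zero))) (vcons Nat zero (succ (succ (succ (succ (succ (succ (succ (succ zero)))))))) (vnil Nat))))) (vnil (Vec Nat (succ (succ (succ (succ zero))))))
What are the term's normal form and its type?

reduced normal form:
  vcons (Vec Nat (succ (succ (succ (succ zero))))) zero (vcons Nat (succ (succ (succ zero))) (succ (succ (succ (succ (succ zero))))) (vcons Nat (succ (succ zero)) zero (vcons Nat (succ zero) (succ (succ (succ (succ (succ (succ (succ (succ (succ (succ (succ (succ zero)))))))))))) (vcons Nat zero (succ (succ (succ (succ (succ (succ (succ (succ zero)))))))) (vnil Nat))))) (vnil (Vec Nat (succ (succ (succ (succ zero))))))
inferred type:
  Vec (Vec Nat (succ (succ (succ (succ zero))))) (succ zero)


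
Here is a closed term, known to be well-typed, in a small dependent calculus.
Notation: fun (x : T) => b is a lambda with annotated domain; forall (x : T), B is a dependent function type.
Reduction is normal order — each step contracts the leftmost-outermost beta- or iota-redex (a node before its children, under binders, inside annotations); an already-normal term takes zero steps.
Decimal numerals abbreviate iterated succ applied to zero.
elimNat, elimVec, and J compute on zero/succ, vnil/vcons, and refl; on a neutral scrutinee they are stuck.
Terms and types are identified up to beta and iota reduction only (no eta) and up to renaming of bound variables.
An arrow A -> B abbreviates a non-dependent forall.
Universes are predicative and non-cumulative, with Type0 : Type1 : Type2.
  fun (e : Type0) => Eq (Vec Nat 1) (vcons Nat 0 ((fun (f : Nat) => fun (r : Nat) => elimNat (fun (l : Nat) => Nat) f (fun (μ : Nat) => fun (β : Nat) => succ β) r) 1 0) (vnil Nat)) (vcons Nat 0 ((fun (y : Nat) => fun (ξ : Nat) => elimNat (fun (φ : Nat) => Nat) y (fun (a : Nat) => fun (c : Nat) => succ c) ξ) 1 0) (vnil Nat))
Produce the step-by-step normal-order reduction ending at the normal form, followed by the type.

normal-order reduction sequence:
  fun (e : Type0) => Eq (Vec Nat 1) (vcons Nat 0 ((fun (f : Nat) => fun (r : Nat) => elimNat (fun (l : Nat) => Nat) f (fun (μ : Nat) => fun (β : Nat) => succ β) r) 1 0) (vnil Nat)) (vcons Nat 0 ((fun (y : Nat) => fun (ξ : Nat) => elimNat (fun (φ : Nat) => Nat) y (fun (a : Nat) => fun (c : Nat) => succ c) ξ) 1 0) (vnil Nat))
  ~> fun (e : Type0) => Eq (Vec Nat 1) (vcons Nat 0 ((fun (f : Nat) => elimNat (fun (r : Nat) => Nat) 1 (fun (l : Nat) => fun (μ : Nat) => succ μ) f) 0) (vnil Nat)) (vcons Nat 0 ((fun (β : Nat) => fun (y : Nat) => elimNat (fun (ξ : Nat) => Nat) β (fun (φ : Nat) => fun (a : Nat) => succ a) y) 1 0) (vnil Nat))
  ~> fun (e : Type0) => Eq (Vec Nat 1) (vcons Nat 0 (elimNat (fun (f : Nat) => Nat) 1 (fun (r : Nat) => fun (l : Nat) => succ l) 0) (vnil Nat)) (vcons Nat 0 ((fun (μ : Nat) => fun (β : Nat) => elimNat (fun (y : Nat) => Nat) μ (fun (ξ : Nat) => fun (φ : Nat) => succ φ) β) 1 0) (vnil Nat))
  ~> fun (e : Type0) => Eq (Vec Nat 1) (vcons Nat 0 1 (vnil Nat)) (vcons Nat 0 ((fun (f : Nat) => fun (r : Nat) => elimNat (fun (l : Nat) => Nat) f (fun (μ : Nat) => fun (β : Nat) => succ β) r) 1 0) (vnil Nat))
  ~> fun (e : Type0) => Eq (Vec Nat 1) (vcons Nat 0 1 (vnil Nat)) (vcons Nat 0 ((fun (f : Nat) => elimNat (fun (r : Nat) => Nat) 1 (fun (l : Nat) => fun (μ : Nat) => succ μ) f) 0) (vnil Nat))
  ~> fun (e : Type0) => Eq (Vec Nat 1) (vcons Nat 0 1 (vnil Nat)) (vcons Nat 0 (elimNat (fun (f : Nat) => Nat) 1 (fun (r : Nat) => fun (l : Nat) => succ l) 0) (vnil Nat))
  ~> fun (e : Type0) => Eq (Vec Nat 1) (vcons Nat 0 1 (vnil Nat)) (vcons Nat 0 1 (vnil Nat))
type:
  Type0 -> Type0


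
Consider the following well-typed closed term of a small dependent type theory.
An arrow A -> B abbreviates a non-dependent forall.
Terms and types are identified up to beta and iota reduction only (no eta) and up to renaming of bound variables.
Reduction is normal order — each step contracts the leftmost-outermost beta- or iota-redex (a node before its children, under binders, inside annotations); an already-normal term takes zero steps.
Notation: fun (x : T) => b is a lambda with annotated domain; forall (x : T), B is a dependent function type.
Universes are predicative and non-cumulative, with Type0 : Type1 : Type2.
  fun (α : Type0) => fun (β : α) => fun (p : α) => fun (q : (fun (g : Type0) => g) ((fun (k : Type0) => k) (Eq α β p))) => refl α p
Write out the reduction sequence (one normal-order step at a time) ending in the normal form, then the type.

reduction (normal order):
  fun (α : Type0) => fun (β : α) => fun (p : α) => fun (q : (fun (g : Type0) => g) ((fun (k : Type0) => k) (Eq α β p))) => refl α p
  ~> fun (α : Type0) => fun (β : α) => fun (p : α) => fun (q : (fun (g : Type0) => g) (Eq α β p)) => refl α p
  ~> fun (α : Type0) => fun (β : α) => fun (p : α) => fun (q : Eq α β p) => refl α p
inferred type:
  forall (α : Type0), forall (β : α), forall (p : α), Eq α β p -> Eq α p p


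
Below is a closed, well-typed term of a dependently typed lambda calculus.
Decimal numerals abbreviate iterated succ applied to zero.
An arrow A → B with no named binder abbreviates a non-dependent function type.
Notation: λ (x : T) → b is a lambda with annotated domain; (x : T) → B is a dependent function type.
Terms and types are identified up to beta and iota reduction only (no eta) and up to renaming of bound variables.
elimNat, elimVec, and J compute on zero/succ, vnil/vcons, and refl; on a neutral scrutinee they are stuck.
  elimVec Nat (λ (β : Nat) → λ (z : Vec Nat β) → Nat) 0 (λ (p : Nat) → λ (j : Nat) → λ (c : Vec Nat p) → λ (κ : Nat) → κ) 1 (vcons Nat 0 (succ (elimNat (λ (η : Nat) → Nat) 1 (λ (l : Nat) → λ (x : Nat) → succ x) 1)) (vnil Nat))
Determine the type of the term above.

inferred type:
  Nat


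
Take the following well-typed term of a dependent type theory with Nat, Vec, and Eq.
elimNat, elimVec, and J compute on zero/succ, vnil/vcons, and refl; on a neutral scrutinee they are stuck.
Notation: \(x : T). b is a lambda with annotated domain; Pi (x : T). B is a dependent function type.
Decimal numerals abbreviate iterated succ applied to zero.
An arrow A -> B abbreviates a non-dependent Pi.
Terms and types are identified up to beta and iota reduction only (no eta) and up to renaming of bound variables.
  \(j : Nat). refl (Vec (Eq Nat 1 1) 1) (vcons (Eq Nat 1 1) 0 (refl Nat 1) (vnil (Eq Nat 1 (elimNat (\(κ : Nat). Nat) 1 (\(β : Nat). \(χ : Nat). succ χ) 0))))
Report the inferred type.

the term's type:
  Nat -> Eq (Vec (Eq Nat 1 1) 1) (vcons (Eq Nat 1 1) 0 (refl Nat 1) (vnil (Eq Nat 1 1))) (vcons (Eq Nat 1 1) 0 (refl Nat 1) (vnil (Eq Nat 1 1)))


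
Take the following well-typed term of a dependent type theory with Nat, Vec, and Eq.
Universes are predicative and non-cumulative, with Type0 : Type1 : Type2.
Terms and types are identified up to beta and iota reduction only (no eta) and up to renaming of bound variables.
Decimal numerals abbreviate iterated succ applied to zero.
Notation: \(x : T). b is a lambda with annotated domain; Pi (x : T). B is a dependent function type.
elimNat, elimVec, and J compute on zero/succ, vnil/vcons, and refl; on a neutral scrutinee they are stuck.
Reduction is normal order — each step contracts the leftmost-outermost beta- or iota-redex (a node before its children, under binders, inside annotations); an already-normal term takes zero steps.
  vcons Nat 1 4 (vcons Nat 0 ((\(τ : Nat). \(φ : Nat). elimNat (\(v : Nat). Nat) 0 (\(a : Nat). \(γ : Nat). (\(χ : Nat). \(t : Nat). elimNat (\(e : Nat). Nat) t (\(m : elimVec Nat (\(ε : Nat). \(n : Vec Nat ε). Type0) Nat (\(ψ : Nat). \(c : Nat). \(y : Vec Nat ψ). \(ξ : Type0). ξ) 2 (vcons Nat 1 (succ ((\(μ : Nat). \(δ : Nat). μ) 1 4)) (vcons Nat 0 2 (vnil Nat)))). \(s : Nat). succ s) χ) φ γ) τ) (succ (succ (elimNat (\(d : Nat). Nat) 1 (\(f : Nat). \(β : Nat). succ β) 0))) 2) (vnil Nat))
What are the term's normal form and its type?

resulting normal form:
  vcons Nat 1 4 (vcons Nat 0 6 (vnil Nat))
type:
  Vec Nat 2
observation: the term reaches its normal form after 40 normal-order steps.


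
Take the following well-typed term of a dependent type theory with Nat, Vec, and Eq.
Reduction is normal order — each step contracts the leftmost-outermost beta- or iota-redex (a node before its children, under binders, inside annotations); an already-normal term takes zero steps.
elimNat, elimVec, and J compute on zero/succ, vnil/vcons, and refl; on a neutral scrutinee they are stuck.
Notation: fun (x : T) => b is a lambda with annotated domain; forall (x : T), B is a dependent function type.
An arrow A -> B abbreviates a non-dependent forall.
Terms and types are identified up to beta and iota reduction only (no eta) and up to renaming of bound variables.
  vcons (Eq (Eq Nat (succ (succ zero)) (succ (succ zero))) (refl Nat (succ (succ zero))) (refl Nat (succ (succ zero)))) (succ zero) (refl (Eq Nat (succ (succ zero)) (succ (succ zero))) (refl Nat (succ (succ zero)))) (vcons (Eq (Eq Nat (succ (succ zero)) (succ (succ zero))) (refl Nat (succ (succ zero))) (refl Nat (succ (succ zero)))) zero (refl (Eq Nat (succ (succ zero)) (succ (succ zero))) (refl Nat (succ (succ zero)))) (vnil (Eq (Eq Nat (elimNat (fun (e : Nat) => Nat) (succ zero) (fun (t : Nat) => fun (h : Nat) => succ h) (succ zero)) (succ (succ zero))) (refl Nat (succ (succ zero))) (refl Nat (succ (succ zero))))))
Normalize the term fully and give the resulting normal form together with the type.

reduced normal form:
  vcons (Eq (Eq Nat (succ (succ zero)) (succ (succ zero))) (refl Nat (succ (succ zero))) (refl Nat (succ (succ zero)))) (succ zero) (refl (Eq Nat (succ (succ zero)) (succ (succ zero))) (refl Nat (succ (succ zero)))) (vcons (Eq (Eq Nat (succ (succ zero)) (succ (succ zero))) (refl Nat (succ (succ zero))) (refl Nat (succ (succ zero)))) zero (refl (Eq Nat (succ (succ zero)) (succ (succ zero))) (refl Nat (succ (succ zero)))) (vnil (Eq (Eq Nat (succ (succ zero)) (succ (succ zero))) (refl Nat (succ (succ zero))) (refl Nat (succ (succ zero))))))
type:
  Vec (Eq (Eq Nat (succ (succ zero)) (succ (succ zero))) (refl Nat (succ (succ zero))) (refl Nat (succ (succ zero)))) (succ (succ zero))
observation: reduction starts at an elimNat iota-redex, and 4 normal-order steps reach the normal form.


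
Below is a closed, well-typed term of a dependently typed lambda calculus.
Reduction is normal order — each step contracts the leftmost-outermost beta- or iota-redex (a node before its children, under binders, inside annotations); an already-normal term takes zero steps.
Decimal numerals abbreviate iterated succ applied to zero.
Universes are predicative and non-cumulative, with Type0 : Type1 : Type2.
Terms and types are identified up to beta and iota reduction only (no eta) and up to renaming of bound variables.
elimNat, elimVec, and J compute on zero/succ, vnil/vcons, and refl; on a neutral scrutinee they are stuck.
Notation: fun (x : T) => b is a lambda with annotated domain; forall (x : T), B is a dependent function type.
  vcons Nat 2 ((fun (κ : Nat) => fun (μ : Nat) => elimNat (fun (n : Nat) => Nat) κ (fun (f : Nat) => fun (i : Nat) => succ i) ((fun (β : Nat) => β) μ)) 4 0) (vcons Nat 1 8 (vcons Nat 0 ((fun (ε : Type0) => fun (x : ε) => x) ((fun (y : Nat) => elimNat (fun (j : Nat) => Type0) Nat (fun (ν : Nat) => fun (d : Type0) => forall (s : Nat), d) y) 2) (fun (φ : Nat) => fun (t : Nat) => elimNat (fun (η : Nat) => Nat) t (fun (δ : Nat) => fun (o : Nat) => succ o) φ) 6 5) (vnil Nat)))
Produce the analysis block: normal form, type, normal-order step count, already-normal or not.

normal form:
  vcons Nat 2 4 (vcons Nat 1 8 (vcons Nat 0 11 (vnil Nat)))
the term's type:
  Vec Nat 3
reduction steps (normal order): 27
already normal: no
first redex: a beta-redex


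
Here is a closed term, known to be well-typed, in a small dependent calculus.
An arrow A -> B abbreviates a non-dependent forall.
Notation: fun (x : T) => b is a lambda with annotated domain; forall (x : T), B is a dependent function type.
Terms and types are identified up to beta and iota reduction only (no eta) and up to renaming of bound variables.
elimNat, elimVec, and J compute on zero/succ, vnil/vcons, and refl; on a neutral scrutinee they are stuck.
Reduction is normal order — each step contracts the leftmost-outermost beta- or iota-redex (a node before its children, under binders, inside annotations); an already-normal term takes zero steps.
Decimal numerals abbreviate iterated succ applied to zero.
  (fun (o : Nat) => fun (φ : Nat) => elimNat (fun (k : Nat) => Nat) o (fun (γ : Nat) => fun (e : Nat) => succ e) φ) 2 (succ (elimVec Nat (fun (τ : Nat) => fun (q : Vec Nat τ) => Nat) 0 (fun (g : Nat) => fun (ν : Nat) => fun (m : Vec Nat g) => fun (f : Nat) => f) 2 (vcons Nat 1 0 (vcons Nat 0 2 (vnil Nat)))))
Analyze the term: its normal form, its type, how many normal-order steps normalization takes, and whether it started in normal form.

normal form:
  3
the term's type:
  Nat
reduction steps (normal order): 17
term was already normal: no
first contracted redex: a beta-redex


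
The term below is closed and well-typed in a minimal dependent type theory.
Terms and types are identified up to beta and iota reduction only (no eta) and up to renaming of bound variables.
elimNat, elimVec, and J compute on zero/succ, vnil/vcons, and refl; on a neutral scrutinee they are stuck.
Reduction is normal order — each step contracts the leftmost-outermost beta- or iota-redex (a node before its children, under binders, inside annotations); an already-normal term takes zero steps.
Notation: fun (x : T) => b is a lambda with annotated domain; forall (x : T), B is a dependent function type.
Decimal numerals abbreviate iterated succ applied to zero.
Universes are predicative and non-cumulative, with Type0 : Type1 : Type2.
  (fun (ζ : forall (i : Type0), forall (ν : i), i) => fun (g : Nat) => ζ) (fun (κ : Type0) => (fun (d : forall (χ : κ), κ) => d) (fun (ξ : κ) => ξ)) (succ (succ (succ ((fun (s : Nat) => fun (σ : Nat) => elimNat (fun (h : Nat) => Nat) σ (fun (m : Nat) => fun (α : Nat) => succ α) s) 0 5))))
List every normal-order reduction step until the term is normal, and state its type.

normal-order reduction:
  (fun (ζ : forall (i : Type0), forall (ν : i), i) => fun (g : Nat) => ζ) (fun (κ : Type0) => (fun (d : forall (χ : κ), κ) => d) (fun (ξ : κ) => ξ)) (succ (succ (succ ((fun (s : Nat) => fun (σ : Nat) => elimNat (fun (h : Nat) => Nat) σ (fun (m : Nat) => fun (α : Nat) => succ α) s) 0 5))))
  ~> (fun (ζ : Nat) => fun (i : Type0) => (fun (ν : forall (g : i), i) => ν) (fun (κ : i) => κ)) (succ (succ (succ ((fun (d : Nat) => fun (χ : Nat) => elimNat (fun (ξ : Nat) => Nat) χ (fun (s : Nat) => fun (σ : Nat) => succ σ) d) 0 5))))
  ~> fun (ζ : Type0) => (fun (i : forall (ν : ζ), ζ) => i) (fun (g : ζ) => g)
  ~> fun (ζ : Type0) => fun (i : ζ) => i
inferred type:
  forall (ζ : Type0), forall (i : ζ), ζ


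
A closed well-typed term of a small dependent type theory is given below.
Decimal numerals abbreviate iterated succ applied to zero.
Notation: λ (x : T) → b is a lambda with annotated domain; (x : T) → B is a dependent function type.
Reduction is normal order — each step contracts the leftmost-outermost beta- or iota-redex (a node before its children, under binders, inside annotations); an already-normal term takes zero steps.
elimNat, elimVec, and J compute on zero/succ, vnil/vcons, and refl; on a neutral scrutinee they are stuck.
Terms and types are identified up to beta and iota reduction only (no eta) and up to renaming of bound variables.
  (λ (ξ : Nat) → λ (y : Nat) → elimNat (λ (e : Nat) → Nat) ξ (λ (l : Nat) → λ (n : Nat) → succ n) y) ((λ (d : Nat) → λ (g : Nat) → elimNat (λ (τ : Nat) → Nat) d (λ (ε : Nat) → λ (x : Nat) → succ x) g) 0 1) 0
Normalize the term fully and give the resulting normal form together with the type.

resulting normal form:
  1
the term's type:
  Nat
observation: contracting a beta-redex first, the term normalizes in 9 steps.


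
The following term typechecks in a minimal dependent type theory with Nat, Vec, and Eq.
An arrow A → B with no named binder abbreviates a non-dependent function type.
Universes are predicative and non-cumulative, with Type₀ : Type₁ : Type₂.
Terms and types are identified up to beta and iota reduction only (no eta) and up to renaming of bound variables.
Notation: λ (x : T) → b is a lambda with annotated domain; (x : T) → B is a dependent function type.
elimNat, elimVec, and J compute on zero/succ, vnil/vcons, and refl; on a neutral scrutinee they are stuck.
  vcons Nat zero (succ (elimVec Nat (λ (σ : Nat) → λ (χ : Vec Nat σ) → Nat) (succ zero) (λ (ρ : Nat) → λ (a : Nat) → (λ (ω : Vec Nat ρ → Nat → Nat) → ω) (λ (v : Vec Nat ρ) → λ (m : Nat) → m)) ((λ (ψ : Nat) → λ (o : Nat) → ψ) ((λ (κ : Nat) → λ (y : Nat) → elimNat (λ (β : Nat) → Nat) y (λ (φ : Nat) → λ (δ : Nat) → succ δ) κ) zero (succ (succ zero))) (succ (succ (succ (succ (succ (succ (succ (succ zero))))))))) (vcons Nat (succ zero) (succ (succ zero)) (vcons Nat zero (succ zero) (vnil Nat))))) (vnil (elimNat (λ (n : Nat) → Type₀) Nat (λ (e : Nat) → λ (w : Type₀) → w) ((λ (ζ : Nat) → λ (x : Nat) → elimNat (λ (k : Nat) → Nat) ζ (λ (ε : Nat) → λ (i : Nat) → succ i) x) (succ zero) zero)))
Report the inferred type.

the term's type:
  Vec Nat (succ zero)


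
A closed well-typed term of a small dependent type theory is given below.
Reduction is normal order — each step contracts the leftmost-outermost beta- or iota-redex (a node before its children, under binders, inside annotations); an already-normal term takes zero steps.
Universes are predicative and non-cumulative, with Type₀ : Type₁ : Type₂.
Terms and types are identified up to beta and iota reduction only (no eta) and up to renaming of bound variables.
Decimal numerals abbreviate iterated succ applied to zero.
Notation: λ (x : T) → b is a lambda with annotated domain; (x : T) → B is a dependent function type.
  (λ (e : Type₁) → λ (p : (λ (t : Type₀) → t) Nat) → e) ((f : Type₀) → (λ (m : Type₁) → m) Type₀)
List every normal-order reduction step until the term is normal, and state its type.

normal-order reduction:
  (λ (e : Type₁) → λ (p : (λ (t : Type₀) → t) Nat) → e) ((f : Type₀) → (λ (m : Type₁) → m) Type₀)
  ~> λ (e : (λ (p : Type₀) → p) Nat) → (t : Type₀) → (λ (f : Type₁) → f) Type₀
  ~> λ (e : Nat) → (p : Type₀) → (λ (t : Type₁) → t) Type₀
  ~> λ (e : Nat) → (p : Type₀) → Type₀
the term's type:
  (e : Nat) → Type₁


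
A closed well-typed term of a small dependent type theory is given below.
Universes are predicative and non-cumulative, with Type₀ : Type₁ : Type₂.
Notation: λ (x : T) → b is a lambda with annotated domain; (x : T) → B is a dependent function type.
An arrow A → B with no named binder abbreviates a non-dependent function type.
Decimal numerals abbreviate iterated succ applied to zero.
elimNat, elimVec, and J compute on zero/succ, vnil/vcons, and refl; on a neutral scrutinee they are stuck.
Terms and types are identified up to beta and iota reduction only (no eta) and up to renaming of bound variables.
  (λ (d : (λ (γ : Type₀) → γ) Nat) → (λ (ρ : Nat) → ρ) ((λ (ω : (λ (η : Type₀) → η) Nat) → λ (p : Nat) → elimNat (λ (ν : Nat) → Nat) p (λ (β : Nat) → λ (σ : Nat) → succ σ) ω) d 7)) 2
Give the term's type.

type:
  Nat


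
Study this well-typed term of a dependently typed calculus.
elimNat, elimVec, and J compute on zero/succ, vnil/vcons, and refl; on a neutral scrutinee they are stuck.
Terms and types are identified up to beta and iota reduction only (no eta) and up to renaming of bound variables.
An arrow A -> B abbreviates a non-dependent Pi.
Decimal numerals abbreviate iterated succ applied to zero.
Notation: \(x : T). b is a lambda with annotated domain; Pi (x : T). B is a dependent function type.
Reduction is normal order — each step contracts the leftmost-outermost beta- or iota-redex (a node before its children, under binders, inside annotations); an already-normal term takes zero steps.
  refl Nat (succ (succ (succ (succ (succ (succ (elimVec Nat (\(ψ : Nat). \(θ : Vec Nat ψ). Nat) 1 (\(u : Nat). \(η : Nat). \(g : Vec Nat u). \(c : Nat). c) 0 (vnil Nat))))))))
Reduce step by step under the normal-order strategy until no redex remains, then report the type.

normal-order reduction:
  refl Nat (succ (succ (succ (succ (succ (succ (elimVec Nat (\(ψ : Nat). \(θ : Vec Nat ψ). Nat) 1 (\(u : Nat). \(η : Nat). \(g : Vec Nat u). \(c : Nat). c) 0 (vnil Nat))))))))
  ~> refl Nat 7
type:
  Eq Nat 7 7


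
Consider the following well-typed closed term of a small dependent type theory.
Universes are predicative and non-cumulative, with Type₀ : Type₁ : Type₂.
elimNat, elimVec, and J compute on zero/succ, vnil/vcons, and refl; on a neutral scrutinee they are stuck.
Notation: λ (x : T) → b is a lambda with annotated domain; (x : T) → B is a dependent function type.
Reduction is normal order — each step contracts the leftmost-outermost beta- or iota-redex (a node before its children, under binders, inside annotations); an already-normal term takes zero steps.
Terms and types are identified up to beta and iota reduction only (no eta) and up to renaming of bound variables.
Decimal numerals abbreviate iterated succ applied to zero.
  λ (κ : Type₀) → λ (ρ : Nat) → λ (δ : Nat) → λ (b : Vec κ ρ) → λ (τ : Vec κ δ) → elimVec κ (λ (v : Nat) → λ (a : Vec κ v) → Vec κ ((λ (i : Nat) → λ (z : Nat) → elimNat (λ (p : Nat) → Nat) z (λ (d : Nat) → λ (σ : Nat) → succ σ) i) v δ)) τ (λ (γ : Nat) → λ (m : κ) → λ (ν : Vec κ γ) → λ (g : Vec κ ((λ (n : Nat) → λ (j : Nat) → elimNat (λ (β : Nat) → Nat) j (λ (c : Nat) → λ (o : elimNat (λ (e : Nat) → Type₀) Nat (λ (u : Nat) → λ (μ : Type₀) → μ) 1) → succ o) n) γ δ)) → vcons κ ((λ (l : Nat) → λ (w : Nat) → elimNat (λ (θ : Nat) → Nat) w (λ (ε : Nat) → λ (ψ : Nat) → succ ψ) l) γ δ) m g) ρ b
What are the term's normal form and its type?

reduced normal form:
  λ (κ : Type₀) → λ (ρ : Nat) → λ (δ : Nat) → λ (b : Vec κ ρ) → λ (τ : Vec κ δ) → elimVec κ (λ (v : Nat) → λ (a : Vec κ v) → Vec κ (elimNat (λ (i : Nat) → Nat) δ (λ (z : Nat) → λ (p : Nat) → succ p) v)) τ (λ (d : Nat) → λ (σ : κ) → λ (γ : Vec κ d) → λ (m : Vec κ (elimNat (λ (ν : Nat) → Nat) δ (λ (g : Nat) → λ (n : Nat) → succ n) d)) → vcons κ (elimNat (λ (j : Nat) → Nat) δ (λ (β : Nat) → λ (c : Nat) → succ c) d) σ m) ρ b
inferred type:
  (κ : Type₀) → (ρ : Nat) → (δ : Nat) → (b : Vec κ ρ) → (τ : Vec κ δ) → Vec κ (elimNat (λ (v : Nat) → Nat) δ (λ (a : Nat) → λ (i : Nat) → succ i) ρ)


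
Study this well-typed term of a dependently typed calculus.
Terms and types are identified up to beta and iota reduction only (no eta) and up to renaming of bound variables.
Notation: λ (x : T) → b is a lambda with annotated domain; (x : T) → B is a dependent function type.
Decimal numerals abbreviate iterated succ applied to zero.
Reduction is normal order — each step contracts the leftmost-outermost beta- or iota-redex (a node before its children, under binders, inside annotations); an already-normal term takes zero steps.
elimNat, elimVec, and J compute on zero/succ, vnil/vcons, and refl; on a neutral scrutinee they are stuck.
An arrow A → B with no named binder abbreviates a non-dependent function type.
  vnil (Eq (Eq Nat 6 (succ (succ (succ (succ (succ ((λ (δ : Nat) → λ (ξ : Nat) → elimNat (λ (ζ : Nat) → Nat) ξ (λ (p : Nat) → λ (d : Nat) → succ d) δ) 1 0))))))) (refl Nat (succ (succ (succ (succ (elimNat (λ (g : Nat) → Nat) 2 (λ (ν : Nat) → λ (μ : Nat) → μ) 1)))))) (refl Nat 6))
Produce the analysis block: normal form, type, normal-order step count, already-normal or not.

resulting normal form:
  vnil (Eq (Eq Nat 6 6) (refl Nat 6) (refl Nat 6))
the term's type:
  Vec (Eq (Eq Nat 6 6) (refl Nat 6) (refl Nat 6)) 0
normal-order step count: 10
term was already normal: no
first contracted redex: a beta-redex


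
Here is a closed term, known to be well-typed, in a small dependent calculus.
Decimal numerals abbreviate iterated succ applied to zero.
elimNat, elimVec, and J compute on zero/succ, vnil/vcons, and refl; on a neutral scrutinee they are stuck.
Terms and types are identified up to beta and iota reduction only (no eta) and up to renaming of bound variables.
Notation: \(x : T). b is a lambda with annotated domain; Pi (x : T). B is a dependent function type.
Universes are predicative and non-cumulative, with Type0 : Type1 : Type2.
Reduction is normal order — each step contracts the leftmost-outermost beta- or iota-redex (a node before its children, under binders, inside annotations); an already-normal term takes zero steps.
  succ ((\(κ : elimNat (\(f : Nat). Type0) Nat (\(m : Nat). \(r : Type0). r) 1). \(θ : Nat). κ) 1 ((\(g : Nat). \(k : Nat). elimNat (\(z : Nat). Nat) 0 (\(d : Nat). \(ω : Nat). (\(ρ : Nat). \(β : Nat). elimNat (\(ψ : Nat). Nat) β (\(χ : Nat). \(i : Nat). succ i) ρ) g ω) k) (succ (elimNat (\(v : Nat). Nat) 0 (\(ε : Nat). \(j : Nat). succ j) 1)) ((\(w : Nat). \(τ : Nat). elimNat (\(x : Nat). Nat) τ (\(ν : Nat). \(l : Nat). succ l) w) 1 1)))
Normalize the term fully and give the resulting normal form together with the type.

reduced normal form:
  2
the term's type:
  Nat


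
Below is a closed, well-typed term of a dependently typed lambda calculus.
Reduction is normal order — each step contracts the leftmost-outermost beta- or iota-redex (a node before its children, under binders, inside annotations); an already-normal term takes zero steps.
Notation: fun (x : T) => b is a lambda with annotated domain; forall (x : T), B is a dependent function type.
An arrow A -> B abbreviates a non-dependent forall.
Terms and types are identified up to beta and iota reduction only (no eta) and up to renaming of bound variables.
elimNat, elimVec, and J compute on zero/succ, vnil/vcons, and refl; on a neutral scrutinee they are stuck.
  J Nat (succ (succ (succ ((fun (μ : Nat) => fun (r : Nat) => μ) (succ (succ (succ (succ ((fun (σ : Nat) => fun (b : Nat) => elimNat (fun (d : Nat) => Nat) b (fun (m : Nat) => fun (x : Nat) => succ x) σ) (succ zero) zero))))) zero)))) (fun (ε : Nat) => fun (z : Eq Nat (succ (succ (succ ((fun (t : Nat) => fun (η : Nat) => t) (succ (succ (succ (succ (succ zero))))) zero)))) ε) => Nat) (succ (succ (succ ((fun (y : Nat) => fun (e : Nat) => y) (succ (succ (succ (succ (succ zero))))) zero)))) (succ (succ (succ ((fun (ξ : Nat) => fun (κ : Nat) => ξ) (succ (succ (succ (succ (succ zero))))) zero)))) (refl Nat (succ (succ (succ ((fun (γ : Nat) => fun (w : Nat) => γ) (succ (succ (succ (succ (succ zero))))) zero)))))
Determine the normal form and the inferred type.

reduced normal form:
  succ (succ (succ (succ (succ (succ (succ (succ zero)))))))
inferred type:
  Nat


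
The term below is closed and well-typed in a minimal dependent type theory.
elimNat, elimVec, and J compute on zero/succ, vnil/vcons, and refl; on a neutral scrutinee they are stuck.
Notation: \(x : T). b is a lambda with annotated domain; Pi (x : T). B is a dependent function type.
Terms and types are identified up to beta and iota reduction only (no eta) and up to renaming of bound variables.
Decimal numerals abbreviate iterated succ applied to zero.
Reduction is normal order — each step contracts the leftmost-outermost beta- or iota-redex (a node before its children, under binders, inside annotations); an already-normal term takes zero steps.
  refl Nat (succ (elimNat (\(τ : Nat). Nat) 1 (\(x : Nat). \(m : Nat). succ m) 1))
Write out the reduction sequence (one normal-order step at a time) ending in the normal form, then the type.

normal-order reduction:
  refl Nat (succ (elimNat (\(τ : Nat). Nat) 1 (\(x : Nat). \(m : Nat). succ m) 1))
  ~> refl Nat (succ ((\(τ : Nat). \(x : Nat). succ x) 0 (elimNat (\(m : Nat). Nat) 1 (\(z : Nat). \(f : Nat). succ f) 0)))
  ~> refl Nat (succ ((\(τ : Nat). succ τ) (elimNat (\(x : Nat). Nat) 1 (\(m : Nat). \(z : Nat). succ z) 0)))
  ~> refl Nat (succ (succ (elimNat (\(τ : Nat). Nat) 1 (\(x : Nat). \(m : Nat). succ m) 0)))
  ~> refl Nat 3
the term's type:
  Eq Nat 3 3


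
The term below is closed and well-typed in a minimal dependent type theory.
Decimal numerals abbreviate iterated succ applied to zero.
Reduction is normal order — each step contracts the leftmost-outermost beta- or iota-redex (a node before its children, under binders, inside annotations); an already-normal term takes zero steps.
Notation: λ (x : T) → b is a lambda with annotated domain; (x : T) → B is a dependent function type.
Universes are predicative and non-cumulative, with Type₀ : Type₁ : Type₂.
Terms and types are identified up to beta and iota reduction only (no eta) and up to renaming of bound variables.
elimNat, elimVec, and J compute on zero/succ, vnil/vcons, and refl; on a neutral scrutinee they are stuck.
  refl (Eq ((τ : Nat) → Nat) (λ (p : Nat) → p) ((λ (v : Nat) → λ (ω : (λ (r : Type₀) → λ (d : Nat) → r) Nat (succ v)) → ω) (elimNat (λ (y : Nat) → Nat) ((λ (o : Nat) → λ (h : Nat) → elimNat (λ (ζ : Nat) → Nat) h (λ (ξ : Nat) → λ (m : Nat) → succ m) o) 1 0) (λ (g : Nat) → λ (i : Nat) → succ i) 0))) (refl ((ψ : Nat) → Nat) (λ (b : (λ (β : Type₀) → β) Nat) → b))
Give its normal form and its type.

normal form:
  refl (Eq ((τ : Nat) → Nat) (λ (p : Nat) → p) (λ (v : Nat) → v)) (refl ((ω : Nat) → Nat) (λ (r : Nat) → r))
the term's type:
  Eq (Eq ((τ : Nat) → Nat) (λ (p : Nat) → p) (λ (v : Nat) → v)) (refl ((ω : Nat) → Nat) (λ (r : Nat) → r)) (refl ((d : Nat) → Nat) (λ (y : Nat) → y))
observation: contracting a beta-redex first, the term normalizes in 4 steps.


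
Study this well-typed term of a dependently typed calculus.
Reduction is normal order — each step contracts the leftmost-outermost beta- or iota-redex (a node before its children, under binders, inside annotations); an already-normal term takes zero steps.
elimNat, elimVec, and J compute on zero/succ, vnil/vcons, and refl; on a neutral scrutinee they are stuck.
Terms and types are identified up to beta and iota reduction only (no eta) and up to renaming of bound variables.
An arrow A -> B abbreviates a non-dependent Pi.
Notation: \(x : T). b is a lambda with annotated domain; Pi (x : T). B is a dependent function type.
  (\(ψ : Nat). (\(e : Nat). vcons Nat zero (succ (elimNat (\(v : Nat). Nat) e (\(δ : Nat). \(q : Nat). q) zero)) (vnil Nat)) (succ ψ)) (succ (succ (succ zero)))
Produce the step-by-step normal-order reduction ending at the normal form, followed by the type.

reduction (normal order):
  (\(ψ : Nat). (\(e : Nat). vcons Nat zero (succ (elimNat (\(v : Nat). Nat) e (\(δ : Nat). \(q : Nat). q) zero)) (vnil Nat)) (succ ψ)) (succ (succ (succ zero)))
  ~> (\(ψ : Nat). vcons Nat zero (succ (elimNat (\(e : Nat). Nat) ψ (\(v : Nat). \(δ : Nat). δ) zero)) (vnil Nat)) (succ (succ (succ (succ zero))))
  ~> vcons Nat zero (succ (elimNat (\(ψ : Nat). Nat) (succ (succ (succ (succ zero)))) (\(e : Nat). \(v : Nat). v) zero)) (vnil Nat)
  ~> vcons Nat zero (succ (succ (succ (succ (succ zero))))) (vnil Nat)
inferred type:
  Vec Nat (succ zero)


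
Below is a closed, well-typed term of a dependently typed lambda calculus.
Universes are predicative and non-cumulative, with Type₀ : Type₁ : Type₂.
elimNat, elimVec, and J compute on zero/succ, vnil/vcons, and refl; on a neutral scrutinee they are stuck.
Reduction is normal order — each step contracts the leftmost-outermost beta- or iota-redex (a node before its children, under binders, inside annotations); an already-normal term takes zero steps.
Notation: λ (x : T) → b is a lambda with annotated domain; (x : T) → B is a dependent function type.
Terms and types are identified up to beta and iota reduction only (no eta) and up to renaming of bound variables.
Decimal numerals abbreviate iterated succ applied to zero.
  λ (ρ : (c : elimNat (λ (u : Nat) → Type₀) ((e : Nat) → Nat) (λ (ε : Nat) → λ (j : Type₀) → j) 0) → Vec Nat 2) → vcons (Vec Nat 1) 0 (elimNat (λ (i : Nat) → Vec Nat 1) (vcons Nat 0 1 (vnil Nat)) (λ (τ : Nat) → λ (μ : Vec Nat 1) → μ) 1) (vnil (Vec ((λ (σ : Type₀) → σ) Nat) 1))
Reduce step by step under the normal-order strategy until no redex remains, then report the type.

reduction (normal order):
  λ (ρ : (c : elimNat (λ (u : Nat) → Type₀) ((e : Nat) → Nat) (λ (ε : Nat) → λ (j : Type₀) → j) 0) → Vec Nat 2) → vcons (Vec Nat 1) 0 (elimNat (λ (i : Nat) → Vec Nat 1) (vcons Nat 0 1 (vnil Nat)) (λ (τ : Nat) → λ (μ : Vec Nat 1) → μ) 1) (vnil (Vec ((λ (σ : Type₀) → σ) Nat) 1))
  ~> λ (ρ : (c : (u : Nat) → Nat) → Vec Nat 2) → vcons (Vec Nat 1) 0 (elimNat (λ (e : Nat) → Vec Nat 1) (vcons Nat 0 1 (vnil Nat)) (λ (ε : Nat) → λ (j : Vec Nat 1) → j) 1) (vnil (Vec ((λ (i : Type₀) → i) Nat) 1))
  ~> λ (ρ : (c : (u : Nat) → Nat) → Vec Nat 2) → vcons (Vec Nat 1) 0 ((λ (e : Nat) → λ (ε : Vec Nat 1) → ε) 0 (elimNat (λ (j : Nat) → Vec Nat 1) (vcons Nat 0 1 (vnil Nat)) (λ (i : Nat) → λ (τ : Vec Nat 1) → τ) 0)) (vnil (Vec ((λ (μ : Type₀) → μ) Nat) 1))
  ~> λ (ρ : (c : (u : Nat) → Nat) → Vec Nat 2) → vcons (Vec Nat 1) 0 ((λ (e : Vec Nat 1) → e) (elimNat (λ (ε : Nat) → Vec Nat 1) (vcons Nat 0 1 (vnil Nat)) (λ (j : Nat) → λ (i : Vec Nat 1) → i) 0)) (vnil (Vec ((λ (τ : Type₀) → τ) Nat) 1))
  ~> λ (ρ : (c : (u : Nat) → Nat) → Vec Nat 2) → vcons (Vec Nat 1) 0 (elimNat (λ (e : Nat) → Vec Nat 1) (vcons Nat 0 1 (vnil Nat)) (λ (ε : Nat) → λ (j : Vec Nat 1) → j) 0) (vnil (Vec ((λ (i : Type₀) → i) Nat) 1))
  ~> λ (ρ : (c : (u : Nat) → Nat) → Vec Nat 2) → vcons (Vec Nat 1) 0 (vcons Nat 0 1 (vnil Nat)) (vnil (Vec ((λ (e : Type₀) → e) Nat) 1))
  ~> λ (ρ : (c : (u : Nat) → Nat) → Vec Nat 2) → vcons (Vec Nat 1) 0 (vcons Nat 0 1 (vnil Nat)) (vnil (Vec Nat 1))
the term's type:
  (ρ : (c : (u : Nat) → Nat) → Vec Nat 2) → Vec (Vec Nat 1) 1
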